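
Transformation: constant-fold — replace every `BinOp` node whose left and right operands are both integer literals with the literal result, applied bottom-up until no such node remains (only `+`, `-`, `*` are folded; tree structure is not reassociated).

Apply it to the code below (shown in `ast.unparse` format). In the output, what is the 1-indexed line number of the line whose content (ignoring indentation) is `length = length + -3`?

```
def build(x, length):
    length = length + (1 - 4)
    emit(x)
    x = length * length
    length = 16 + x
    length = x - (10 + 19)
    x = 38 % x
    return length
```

Transformed code:
def build(x, length):
    length = length + -3
    emit(x)
    x = length * length
    length = 16 + x
    length = x - 29
    x = 38 % x
    return length

2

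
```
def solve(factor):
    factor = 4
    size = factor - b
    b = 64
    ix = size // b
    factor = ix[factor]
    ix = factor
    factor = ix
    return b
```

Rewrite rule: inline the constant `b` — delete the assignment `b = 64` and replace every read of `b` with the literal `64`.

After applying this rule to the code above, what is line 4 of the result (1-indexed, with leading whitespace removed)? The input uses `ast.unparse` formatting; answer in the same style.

Transformed code:
def solve(factor):
    factor = 4
    size = factor - 64
    ix = size // 64
    factor = ix[factor]
    ix = factor
    factor = ix
    return 64

ix = size // 64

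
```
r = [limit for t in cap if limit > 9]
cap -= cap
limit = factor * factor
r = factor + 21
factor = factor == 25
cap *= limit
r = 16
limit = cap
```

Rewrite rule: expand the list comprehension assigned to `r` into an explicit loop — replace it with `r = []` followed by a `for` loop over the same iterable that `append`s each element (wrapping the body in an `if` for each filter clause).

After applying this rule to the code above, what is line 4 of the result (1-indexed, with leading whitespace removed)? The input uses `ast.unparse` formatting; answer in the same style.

Transformed code:
r = []
for t in cap:
    if limit > 9:
        r.append(limit)
cap -= cap
limit = factor * factor
r = factor + 21
factor = factor == 25
cap *= limit
r = 16
limit = cap

r.append(limit)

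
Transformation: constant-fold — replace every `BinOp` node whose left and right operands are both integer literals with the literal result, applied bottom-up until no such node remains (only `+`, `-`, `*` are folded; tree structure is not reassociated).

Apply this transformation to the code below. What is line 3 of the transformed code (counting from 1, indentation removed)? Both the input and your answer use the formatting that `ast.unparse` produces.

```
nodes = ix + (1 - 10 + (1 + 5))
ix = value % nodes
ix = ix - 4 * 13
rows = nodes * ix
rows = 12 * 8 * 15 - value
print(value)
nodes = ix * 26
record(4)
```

Transformed code:
nodes = ix + -3
ix = value % nodes
ix = ix - 52
rows = nodes * ix
rows = 1440 - value
print(value)
nodes = ix * 26
record(4)

ix = ix - 52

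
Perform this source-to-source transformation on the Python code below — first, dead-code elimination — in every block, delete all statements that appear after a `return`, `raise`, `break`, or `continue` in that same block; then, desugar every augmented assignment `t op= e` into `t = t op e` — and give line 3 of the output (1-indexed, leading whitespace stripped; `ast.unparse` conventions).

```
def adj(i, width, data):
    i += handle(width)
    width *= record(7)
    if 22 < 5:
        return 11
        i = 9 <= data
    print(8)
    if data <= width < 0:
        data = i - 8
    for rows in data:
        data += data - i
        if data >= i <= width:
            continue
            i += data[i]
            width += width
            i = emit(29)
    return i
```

width = width * record(7)

Transformed code:
def adj(i, width, data):
    i = i + handle(width)
    width = width * record(7)
    if 22 < 5:
        return 11
    print(8)
    if data <= width < 0:
        data = i - 8
    for rows in data:
        data = data + (data - i)
        if data >= i <= width:
            continue
    return i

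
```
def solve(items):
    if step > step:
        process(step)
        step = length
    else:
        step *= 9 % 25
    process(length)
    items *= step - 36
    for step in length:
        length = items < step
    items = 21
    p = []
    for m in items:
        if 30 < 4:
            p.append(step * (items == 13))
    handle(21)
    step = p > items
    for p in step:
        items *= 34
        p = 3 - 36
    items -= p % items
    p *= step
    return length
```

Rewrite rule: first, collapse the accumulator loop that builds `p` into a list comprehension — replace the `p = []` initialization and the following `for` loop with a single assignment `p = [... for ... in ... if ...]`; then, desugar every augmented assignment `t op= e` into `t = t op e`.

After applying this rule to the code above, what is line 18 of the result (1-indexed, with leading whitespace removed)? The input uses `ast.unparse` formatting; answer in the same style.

Transformed code:
def solve(items):
    if step > step:
        process(step)
        step = length
    else:
        step = step * (9 % 25)
    process(length)
    items = items * (step - 36)
    for step in length:
        length = items < step
    items = 21
    p = [step * (items == 13) for m in items if 30 < 4]
    handle(21)
    step = p > items
    for p in step:
        items = items * 34
        p = 3 - 36
    items = items - p % items
    p = p * step
    return length

items = items - p % items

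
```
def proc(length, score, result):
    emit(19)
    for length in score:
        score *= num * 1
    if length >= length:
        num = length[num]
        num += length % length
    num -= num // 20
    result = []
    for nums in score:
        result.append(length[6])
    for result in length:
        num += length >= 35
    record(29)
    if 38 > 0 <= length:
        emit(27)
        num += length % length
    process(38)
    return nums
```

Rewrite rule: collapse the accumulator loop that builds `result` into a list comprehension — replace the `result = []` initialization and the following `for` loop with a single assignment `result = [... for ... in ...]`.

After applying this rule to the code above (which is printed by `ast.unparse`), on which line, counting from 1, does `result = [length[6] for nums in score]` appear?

9

Transformed code:
def proc(length, score, result):
    emit(19)
    for length in score:
        score *= num * 1
    if length >= length:
        num = length[num]
        num += length % length
    num -= num // 20
    result = [length[6] for nums in score]
    for result in length:
        num += length >= 35
    record(29)
    if 38 > 0 <= length:
        emit(27)
        num += length % length
    process(38)
    return nums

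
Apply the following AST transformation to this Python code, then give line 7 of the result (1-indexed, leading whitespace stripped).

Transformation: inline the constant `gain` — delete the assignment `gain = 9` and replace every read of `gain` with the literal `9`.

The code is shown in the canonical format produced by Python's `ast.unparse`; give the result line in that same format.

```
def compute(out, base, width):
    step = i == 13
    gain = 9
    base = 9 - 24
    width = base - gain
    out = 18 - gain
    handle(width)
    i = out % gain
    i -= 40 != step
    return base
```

Transformed code:
def compute(out, base, width):
    step = i == 13
    base = 9 - 24
    width = base - 9
    out = 18 - 9
    handle(width)
    i = out % 9
    i -= 40 != step
    return base

i = out % 9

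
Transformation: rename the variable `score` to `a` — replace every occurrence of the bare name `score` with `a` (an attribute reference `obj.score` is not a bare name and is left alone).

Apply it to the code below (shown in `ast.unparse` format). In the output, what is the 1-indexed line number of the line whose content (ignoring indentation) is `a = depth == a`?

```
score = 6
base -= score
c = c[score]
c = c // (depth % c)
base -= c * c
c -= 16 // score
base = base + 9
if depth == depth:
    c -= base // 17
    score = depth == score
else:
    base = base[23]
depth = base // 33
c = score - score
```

Transformed code:
a = 6
base -= a
c = c[a]
c = c // (depth % c)
base -= c * c
c -= 16 // a
base = base + 9
if depth == depth:
    c -= base // 17
    a = depth == a
else:
    base = base[23]
depth = base // 33
c = a - a

10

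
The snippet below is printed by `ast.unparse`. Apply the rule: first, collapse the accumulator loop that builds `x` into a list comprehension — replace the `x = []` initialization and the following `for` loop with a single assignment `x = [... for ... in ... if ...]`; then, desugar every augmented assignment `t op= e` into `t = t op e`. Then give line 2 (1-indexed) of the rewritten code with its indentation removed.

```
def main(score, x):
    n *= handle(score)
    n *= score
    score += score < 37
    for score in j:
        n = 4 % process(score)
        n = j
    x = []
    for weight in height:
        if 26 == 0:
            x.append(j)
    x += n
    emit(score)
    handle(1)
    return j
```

Transformed code:
def main(score, x):
    n = n * handle(score)
    n = n * score
    score = score + (score < 37)
    for score in j:
        n = 4 % process(score)
        n = j
    x = [j for weight in height if 26 == 0]
    x = x + n
    emit(score)
    handle(1)
    return j

n = n * handle(score)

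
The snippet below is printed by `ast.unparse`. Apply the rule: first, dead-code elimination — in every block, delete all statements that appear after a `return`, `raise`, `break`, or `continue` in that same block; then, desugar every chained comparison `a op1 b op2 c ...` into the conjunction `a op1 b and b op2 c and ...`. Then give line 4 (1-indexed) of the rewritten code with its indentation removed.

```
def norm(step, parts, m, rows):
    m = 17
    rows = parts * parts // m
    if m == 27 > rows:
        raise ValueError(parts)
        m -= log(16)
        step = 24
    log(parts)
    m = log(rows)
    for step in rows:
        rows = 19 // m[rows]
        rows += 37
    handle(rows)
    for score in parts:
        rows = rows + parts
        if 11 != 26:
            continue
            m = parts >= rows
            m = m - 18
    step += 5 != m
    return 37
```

Transformed code:
def norm(step, parts, m, rows):
    m = 17
    rows = parts * parts // m
    if m == 27 and 27 > rows:
        raise ValueError(parts)
    log(parts)
    m = log(rows)
    for step in rows:
        rows = 19 // m[rows]
        rows += 37
    handle(rows)
    for score in parts:
        rows = rows + parts
        if 11 != 26:
            continue
    step += 5 != m
    return 37

if m == 27 and 27 > rows:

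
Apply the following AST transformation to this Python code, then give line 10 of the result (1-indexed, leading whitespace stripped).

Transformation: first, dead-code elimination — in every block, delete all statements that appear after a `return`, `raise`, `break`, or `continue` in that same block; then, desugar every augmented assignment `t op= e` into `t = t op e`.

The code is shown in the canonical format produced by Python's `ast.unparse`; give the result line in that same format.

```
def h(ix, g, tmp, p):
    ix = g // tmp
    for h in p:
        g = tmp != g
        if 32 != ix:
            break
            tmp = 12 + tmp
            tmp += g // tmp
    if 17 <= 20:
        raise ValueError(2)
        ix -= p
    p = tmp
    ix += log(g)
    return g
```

ix = ix + log(g)

Transformed code:
def h(ix, g, tmp, p):
    ix = g // tmp
    for h in p:
        g = tmp != g
        if 32 != ix:
            break
    if 17 <= 20:
        raise ValueError(2)
    p = tmp
    ix = ix + log(g)
    return g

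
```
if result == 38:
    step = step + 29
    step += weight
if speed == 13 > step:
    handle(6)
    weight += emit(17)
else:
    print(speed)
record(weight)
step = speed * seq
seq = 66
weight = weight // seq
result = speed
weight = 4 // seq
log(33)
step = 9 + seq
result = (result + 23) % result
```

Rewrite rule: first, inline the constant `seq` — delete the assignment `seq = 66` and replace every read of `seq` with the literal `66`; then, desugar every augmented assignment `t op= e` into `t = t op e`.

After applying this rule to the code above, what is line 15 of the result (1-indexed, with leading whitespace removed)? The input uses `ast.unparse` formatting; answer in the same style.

Transformed code:
if result == 38:
    step = step + 29
    step = step + weight
if speed == 13 > step:
    handle(6)
    weight = weight + emit(17)
else:
    print(speed)
record(weight)
step = speed * 66
weight = weight // 66
result = speed
weight = 4 // 66
log(33)
step = 9 + 66
result = (result + 23) % result

step = 9 + 66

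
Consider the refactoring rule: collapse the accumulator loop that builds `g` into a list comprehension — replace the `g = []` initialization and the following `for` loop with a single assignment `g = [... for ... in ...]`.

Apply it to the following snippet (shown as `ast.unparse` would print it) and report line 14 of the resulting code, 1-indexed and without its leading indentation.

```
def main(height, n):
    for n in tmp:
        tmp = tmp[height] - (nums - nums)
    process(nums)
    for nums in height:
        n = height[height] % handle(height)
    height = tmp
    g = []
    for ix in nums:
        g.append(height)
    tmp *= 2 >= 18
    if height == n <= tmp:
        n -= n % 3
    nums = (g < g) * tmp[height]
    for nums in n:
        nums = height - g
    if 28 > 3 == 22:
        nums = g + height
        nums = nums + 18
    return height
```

nums = height - g

Transformed code:
def main(height, n):
    for n in tmp:
        tmp = tmp[height] - (nums - nums)
    process(nums)
    for nums in height:
        n = height[height] % handle(height)
    height = tmp
    g = [height for ix in nums]
    tmp *= 2 >= 18
    if height == n <= tmp:
        n -= n % 3
    nums = (g < g) * tmp[height]
    for nums in n:
        nums = height - g
    if 28 > 3 == 22:
        nums = g + height
        nums = nums + 18
    return height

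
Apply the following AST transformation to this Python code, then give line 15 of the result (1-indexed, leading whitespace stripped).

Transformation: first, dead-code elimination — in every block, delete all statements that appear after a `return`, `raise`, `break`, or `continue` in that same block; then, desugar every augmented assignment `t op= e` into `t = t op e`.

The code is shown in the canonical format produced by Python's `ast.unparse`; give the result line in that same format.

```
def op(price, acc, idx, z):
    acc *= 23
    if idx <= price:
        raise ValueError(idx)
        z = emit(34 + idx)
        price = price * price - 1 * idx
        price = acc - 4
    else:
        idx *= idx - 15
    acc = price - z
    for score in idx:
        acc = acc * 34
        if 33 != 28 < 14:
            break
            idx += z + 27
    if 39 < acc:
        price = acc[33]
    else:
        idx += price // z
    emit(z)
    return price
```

idx = idx + price // z

Transformed code:
def op(price, acc, idx, z):
    acc = acc * 23
    if idx <= price:
        raise ValueError(idx)
    else:
        idx = idx * (idx - 15)
    acc = price - z
    for score in idx:
        acc = acc * 34
        if 33 != 28 < 14:
            break
    if 39 < acc:
        price = acc[33]
    else:
        idx = idx + price // z
    emit(z)
    return price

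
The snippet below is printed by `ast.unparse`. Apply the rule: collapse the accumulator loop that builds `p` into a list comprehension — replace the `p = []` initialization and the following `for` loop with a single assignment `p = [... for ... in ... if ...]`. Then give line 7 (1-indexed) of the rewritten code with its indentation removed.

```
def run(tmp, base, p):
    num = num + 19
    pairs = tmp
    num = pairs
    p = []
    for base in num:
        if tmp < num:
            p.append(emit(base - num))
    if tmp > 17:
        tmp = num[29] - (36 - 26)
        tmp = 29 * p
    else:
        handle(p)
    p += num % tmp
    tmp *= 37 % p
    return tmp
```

tmp = num[29] - (36 - 26)

Transformed code:
def run(tmp, base, p):
    num = num + 19
    pairs = tmp
    num = pairs
    p = [emit(base - num) for base in num if tmp < num]
    if tmp > 17:
        tmp = num[29] - (36 - 26)
        tmp = 29 * p
    else:
        handle(p)
    p += num % tmp
    tmp *= 37 % p
    return tmp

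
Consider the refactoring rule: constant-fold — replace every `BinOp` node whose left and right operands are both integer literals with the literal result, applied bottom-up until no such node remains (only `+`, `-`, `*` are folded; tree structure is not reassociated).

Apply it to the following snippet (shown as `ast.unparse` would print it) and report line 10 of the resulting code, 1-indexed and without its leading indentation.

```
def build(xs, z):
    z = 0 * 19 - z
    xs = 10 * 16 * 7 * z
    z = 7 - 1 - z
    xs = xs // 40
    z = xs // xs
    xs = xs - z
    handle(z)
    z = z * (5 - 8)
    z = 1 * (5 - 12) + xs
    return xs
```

Transformed code:
def build(xs, z):
    z = 0 - z
    xs = 1120 * z
    z = 6 - z
    xs = xs // 40
    z = xs // xs
    xs = xs - z
    handle(z)
    z = z * -3
    z = -7 + xs
    return xs

z = -7 + xs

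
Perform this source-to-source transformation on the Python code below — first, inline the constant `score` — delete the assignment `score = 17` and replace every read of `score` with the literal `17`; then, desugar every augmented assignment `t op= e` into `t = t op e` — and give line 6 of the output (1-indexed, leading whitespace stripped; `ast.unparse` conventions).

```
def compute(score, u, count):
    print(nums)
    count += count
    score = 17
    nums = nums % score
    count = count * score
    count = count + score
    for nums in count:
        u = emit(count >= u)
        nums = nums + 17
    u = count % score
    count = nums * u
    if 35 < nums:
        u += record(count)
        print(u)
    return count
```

Transformed code:
def compute(score, u, count):
    print(nums)
    count = count + count
    nums = nums % 17
    count = count * 17
    count = count + 17
    for nums in count:
        u = emit(count >= u)
        nums = nums + 17
    u = count % 17
    count = nums * u
    if 35 < nums:
        u = u + record(count)
        print(u)
    return count

count = count + 17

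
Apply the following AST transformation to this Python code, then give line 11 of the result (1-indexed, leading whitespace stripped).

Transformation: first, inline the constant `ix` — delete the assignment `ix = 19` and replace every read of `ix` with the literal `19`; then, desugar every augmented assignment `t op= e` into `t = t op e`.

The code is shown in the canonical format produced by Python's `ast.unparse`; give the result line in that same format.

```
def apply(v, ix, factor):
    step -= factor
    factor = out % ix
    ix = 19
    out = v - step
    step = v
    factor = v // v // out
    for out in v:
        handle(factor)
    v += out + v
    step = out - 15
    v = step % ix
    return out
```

v = step % 19

Transformed code:
def apply(v, ix, factor):
    step = step - factor
    factor = out % 19
    out = v - step
    step = v
    factor = v // v // out
    for out in v:
        handle(factor)
    v = v + (out + v)
    step = out - 15
    v = step % 19
    return out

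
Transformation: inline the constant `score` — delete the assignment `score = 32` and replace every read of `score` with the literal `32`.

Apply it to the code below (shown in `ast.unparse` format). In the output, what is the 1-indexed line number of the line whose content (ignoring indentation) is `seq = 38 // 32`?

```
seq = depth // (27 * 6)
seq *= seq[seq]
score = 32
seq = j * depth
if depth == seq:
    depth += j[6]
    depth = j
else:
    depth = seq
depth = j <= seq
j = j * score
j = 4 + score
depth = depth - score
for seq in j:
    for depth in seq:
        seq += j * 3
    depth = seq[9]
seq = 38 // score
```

17

Transformed code:
seq = depth // (27 * 6)
seq *= seq[seq]
seq = j * depth
if depth == seq:
    depth += j[6]
    depth = j
else:
    depth = seq
depth = j <= seq
j = j * 32
j = 4 + 32
depth = depth - 32
for seq in j:
    for depth in seq:
        seq += j * 3
    depth = seq[9]
seq = 38 // 32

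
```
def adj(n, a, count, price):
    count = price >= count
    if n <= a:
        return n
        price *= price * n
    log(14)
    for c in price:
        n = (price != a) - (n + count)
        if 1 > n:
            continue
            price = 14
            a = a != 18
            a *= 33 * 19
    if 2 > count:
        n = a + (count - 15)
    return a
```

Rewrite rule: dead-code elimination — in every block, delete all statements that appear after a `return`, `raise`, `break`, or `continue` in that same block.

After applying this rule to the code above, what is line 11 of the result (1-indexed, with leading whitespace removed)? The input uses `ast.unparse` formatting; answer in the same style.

n = a + (count - 15)

Transformed code:
def adj(n, a, count, price):
    count = price >= count
    if n <= a:
        return n
    log(14)
    for c in price:
        n = (price != a) - (n + count)
        if 1 > n:
            continue
    if 2 > count:
        n = a + (count - 15)
    return a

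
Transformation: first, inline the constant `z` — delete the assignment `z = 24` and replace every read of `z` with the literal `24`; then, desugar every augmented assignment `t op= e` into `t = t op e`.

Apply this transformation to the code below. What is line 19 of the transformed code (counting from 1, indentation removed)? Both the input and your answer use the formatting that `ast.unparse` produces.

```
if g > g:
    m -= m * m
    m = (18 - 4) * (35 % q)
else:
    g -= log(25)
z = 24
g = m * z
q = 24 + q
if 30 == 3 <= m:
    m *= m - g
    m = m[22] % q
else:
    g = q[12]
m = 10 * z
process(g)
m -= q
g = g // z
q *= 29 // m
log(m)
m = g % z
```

Transformed code:
if g > g:
    m = m - m * m
    m = (18 - 4) * (35 % q)
else:
    g = g - log(25)
g = m * 24
q = 24 + q
if 30 == 3 <= m:
    m = m * (m - g)
    m = m[22] % q
else:
    g = q[12]
m = 10 * 24
process(g)
m = m - q
g = g // 24
q = q * (29 // m)
log(m)
m = g % 24

m = g % 24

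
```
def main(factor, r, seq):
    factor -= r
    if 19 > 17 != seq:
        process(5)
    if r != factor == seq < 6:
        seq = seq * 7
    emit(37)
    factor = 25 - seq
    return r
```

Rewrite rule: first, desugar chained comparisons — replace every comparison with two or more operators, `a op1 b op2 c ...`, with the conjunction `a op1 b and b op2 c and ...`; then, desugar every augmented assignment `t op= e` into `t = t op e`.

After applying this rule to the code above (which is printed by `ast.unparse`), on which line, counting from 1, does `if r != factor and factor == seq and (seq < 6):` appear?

Transformed code:
def main(factor, r, seq):
    factor = factor - r
    if 19 > 17 and 17 != seq:
        process(5)
    if r != factor and factor == seq and (seq < 6):
        seq = seq * 7
    emit(37)
    factor = 25 - seq
    return r

5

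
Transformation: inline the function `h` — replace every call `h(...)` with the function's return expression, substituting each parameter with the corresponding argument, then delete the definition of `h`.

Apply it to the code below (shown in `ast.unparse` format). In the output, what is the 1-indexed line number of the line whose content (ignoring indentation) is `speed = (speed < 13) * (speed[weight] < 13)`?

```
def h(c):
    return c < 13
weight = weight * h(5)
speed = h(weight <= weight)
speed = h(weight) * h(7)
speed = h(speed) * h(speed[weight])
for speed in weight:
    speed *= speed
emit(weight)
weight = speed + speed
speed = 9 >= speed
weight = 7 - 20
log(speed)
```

Transformed code:
weight = weight * (5 < 13)
speed = (weight <= weight) < 13
speed = (weight < 13) * (7 < 13)
speed = (speed < 13) * (speed[weight] < 13)
for speed in weight:
    speed *= speed
emit(weight)
weight = speed + speed
speed = 9 >= speed
weight = 7 - 20
log(speed)

4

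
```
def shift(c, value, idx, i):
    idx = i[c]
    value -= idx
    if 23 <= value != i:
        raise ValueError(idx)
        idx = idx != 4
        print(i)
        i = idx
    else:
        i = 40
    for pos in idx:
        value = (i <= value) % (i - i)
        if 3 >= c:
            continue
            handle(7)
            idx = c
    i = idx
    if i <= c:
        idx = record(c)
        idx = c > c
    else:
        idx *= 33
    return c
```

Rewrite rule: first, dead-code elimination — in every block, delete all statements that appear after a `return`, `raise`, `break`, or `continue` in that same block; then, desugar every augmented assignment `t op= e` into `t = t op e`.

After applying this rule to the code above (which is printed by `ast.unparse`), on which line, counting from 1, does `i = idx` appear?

12

Transformed code:
def shift(c, value, idx, i):
    idx = i[c]
    value = value - idx
    if 23 <= value != i:
        raise ValueError(idx)
    else:
        i = 40
    for pos in idx:
        value = (i <= value) % (i - i)
        if 3 >= c:
            continue
    i = idx
    if i <= c:
        idx = record(c)
        idx = c > c
    else:
        idx = idx * 33
    return c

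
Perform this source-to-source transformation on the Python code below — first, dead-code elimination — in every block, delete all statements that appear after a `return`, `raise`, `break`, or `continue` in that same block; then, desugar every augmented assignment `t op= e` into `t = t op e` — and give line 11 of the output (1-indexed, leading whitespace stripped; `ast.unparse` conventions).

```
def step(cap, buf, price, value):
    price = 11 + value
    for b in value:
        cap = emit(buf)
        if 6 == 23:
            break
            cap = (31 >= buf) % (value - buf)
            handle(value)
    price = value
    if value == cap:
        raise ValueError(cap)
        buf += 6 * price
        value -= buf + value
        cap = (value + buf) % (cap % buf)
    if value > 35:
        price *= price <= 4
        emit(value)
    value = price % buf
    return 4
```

price = price * (price <= 4)

Transformed code:
def step(cap, buf, price, value):
    price = 11 + value
    for b in value:
        cap = emit(buf)
        if 6 == 23:
            break
    price = value
    if value == cap:
        raise ValueError(cap)
    if value > 35:
        price = price * (price <= 4)
        emit(value)
    value = price % buf
    return 4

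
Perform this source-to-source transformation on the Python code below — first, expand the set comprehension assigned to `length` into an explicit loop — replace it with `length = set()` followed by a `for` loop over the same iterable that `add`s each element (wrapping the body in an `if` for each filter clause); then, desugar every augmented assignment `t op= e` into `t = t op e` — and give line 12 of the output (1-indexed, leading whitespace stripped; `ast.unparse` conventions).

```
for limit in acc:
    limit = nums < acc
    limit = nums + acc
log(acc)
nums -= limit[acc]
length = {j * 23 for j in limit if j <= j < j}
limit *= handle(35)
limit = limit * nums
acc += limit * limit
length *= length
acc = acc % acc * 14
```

Transformed code:
for limit in acc:
    limit = nums < acc
    limit = nums + acc
log(acc)
nums = nums - limit[acc]
length = set()
for j in limit:
    if j <= j < j:
        length.add(j * 23)
limit = limit * handle(35)
limit = limit * nums
acc = acc + limit * limit
length = length * length
acc = acc % acc * 14

acc = acc + limit * limit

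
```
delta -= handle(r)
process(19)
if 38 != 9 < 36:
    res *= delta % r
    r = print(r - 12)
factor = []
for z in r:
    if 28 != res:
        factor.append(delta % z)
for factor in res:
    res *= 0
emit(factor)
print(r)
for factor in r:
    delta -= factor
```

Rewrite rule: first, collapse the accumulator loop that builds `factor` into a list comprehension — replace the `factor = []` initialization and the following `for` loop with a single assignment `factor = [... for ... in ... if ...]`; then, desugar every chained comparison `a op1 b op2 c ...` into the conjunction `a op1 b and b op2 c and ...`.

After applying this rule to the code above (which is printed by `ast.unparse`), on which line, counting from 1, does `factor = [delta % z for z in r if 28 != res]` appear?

6

Transformed code:
delta -= handle(r)
process(19)
if 38 != 9 and 9 < 36:
    res *= delta % r
    r = print(r - 12)
factor = [delta % z for z in r if 28 != res]
for factor in res:
    res *= 0
emit(factor)
print(r)
for factor in r:
    delta -= factor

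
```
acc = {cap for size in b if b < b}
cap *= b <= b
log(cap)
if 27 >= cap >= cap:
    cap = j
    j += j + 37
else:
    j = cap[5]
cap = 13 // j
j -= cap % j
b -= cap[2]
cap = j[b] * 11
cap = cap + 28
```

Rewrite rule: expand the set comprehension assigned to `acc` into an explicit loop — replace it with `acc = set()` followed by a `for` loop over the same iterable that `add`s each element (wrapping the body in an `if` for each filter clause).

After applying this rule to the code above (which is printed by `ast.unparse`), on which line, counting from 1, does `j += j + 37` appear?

9

Transformed code:
acc = set()
for size in b:
    if b < b:
        acc.add(cap)
cap *= b <= b
log(cap)
if 27 >= cap >= cap:
    cap = j
    j += j + 37
else:
    j = cap[5]
cap = 13 // j
j -= cap % j
b -= cap[2]
cap = j[b] * 11
cap = cap + 28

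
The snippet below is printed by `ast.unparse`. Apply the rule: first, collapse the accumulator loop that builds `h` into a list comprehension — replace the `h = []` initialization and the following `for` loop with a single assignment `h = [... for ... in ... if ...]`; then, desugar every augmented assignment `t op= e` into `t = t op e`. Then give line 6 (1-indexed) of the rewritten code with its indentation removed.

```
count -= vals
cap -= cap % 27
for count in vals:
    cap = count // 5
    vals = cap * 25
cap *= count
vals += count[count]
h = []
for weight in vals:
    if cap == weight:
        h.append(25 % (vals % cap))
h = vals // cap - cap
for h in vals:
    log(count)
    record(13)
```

Transformed code:
count = count - vals
cap = cap - cap % 27
for count in vals:
    cap = count // 5
    vals = cap * 25
cap = cap * count
vals = vals + count[count]
h = [25 % (vals % cap) for weight in vals if cap == weight]
h = vals // cap - cap
for h in vals:
    log(count)
    record(13)

cap = cap * count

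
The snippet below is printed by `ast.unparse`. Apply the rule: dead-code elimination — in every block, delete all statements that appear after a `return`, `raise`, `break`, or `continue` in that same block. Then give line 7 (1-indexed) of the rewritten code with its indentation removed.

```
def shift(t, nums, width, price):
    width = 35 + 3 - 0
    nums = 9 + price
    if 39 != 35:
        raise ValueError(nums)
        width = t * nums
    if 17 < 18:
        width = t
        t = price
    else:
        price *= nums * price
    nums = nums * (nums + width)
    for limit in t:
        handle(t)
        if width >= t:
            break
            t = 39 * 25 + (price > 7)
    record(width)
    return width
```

Transformed code:
def shift(t, nums, width, price):
    width = 35 + 3 - 0
    nums = 9 + price
    if 39 != 35:
        raise ValueError(nums)
    if 17 < 18:
        width = t
        t = price
    else:
        price *= nums * price
    nums = nums * (nums + width)
    for limit in t:
        handle(t)
        if width >= t:
            break
    record(width)
    return width

width = t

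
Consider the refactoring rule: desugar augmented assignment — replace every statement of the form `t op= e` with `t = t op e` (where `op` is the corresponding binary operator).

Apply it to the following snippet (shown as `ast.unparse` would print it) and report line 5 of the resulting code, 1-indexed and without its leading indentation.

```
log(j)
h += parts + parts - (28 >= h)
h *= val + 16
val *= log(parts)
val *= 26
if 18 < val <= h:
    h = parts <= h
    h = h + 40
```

Transformed code:
log(j)
h = h + (parts + parts - (28 >= h))
h = h * (val + 16)
val = val * log(parts)
val = val * 26
if 18 < val <= h:
    h = parts <= h
    h = h + 40

val = val * 26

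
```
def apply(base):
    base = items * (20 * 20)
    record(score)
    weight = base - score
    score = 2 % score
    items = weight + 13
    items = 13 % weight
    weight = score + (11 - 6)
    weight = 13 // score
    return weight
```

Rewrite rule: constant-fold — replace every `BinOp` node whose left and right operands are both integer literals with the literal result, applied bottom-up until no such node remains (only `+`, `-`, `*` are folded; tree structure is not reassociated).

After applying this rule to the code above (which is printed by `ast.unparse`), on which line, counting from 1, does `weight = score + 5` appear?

Transformed code:
def apply(base):
    base = items * 400
    record(score)
    weight = base - score
    score = 2 % score
    items = weight + 13
    items = 13 % weight
    weight = score + 5
    weight = 13 // score
    return weight

8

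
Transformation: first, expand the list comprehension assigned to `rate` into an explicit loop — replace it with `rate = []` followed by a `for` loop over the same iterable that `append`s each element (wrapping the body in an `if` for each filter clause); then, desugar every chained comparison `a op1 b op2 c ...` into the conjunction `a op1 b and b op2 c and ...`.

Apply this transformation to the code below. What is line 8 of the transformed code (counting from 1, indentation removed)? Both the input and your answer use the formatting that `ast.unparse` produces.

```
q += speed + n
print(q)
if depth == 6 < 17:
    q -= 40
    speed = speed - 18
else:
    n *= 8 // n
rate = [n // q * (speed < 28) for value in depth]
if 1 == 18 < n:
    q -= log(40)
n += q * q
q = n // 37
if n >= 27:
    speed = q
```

rate = []

Transformed code:
q += speed + n
print(q)
if depth == 6 and 6 < 17:
    q -= 40
    speed = speed - 18
else:
    n *= 8 // n
rate = []
for value in depth:
    rate.append(n // q * (speed < 28))
if 1 == 18 and 18 < n:
    q -= log(40)
n += q * q
q = n // 37
if n >= 27:
    speed = q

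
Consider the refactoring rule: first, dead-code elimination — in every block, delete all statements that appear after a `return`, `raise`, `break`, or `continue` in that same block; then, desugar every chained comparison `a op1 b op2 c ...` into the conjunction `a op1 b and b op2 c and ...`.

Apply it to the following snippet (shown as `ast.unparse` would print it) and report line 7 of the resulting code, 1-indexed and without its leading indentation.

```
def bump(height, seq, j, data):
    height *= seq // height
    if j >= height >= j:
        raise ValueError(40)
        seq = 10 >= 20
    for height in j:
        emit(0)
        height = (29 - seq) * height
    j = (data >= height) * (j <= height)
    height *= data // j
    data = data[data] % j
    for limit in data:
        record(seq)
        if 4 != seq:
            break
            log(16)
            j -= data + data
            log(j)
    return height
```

height = (29 - seq) * height

Transformed code:
def bump(height, seq, j, data):
    height *= seq // height
    if j >= height and height >= j:
        raise ValueError(40)
    for height in j:
        emit(0)
        height = (29 - seq) * height
    j = (data >= height) * (j <= height)
    height *= data // j
    data = data[data] % j
    for limit in data:
        record(seq)
        if 4 != seq:
            break
    return height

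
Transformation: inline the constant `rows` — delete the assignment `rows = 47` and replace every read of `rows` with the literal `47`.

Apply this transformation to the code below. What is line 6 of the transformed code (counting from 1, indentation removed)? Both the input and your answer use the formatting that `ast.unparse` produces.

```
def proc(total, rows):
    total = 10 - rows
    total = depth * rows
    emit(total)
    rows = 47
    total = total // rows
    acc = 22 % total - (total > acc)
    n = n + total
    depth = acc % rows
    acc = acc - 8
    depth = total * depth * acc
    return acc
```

acc = 22 % total - (total > acc)

Transformed code:
def proc(total, rows):
    total = 10 - 47
    total = depth * 47
    emit(total)
    total = total // 47
    acc = 22 % total - (total > acc)
    n = n + total
    depth = acc % 47
    acc = acc - 8
    depth = total * depth * acc
    return acc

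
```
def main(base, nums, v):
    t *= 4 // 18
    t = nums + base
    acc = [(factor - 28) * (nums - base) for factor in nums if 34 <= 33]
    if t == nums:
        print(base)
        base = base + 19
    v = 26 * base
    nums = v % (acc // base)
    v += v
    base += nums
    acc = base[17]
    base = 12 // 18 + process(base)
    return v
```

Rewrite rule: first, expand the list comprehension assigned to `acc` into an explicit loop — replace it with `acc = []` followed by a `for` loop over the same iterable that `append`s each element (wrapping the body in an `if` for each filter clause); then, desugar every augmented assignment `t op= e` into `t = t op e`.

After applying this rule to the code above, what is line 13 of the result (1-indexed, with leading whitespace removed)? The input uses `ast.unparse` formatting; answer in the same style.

v = v + v

Transformed code:
def main(base, nums, v):
    t = t * (4 // 18)
    t = nums + base
    acc = []
    for factor in nums:
        if 34 <= 33:
            acc.append((factor - 28) * (nums - base))
    if t == nums:
        print(base)
        base = base + 19
    v = 26 * base
    nums = v % (acc // base)
    v = v + v
    base = base + nums
    acc = base[17]
    base = 12 // 18 + process(base)
    return v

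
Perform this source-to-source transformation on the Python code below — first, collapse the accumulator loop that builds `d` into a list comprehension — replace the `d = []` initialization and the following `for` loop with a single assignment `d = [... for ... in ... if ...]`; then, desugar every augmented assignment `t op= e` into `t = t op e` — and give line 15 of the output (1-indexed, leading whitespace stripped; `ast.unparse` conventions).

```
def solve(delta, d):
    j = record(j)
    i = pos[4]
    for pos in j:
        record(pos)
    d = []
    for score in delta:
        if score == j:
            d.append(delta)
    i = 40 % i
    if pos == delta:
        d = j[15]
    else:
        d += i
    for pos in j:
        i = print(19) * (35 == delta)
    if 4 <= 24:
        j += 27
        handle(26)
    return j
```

j = j + 27

Transformed code:
def solve(delta, d):
    j = record(j)
    i = pos[4]
    for pos in j:
        record(pos)
    d = [delta for score in delta if score == j]
    i = 40 % i
    if pos == delta:
        d = j[15]
    else:
        d = d + i
    for pos in j:
        i = print(19) * (35 == delta)
    if 4 <= 24:
        j = j + 27
        handle(26)
    return j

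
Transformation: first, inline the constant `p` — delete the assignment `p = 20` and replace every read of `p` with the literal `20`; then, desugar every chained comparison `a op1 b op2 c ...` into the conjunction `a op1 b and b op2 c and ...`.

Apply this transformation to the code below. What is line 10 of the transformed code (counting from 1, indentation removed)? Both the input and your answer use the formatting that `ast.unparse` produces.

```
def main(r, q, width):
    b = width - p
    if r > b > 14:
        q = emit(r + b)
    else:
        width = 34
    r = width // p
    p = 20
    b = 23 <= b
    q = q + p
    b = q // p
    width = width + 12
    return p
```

b = q // 20

Transformed code:
def main(r, q, width):
    b = width - 20
    if r > b and b > 14:
        q = emit(r + b)
    else:
        width = 34
    r = width // 20
    b = 23 <= b
    q = q + 20
    b = q // 20
    width = width + 12
    return 20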